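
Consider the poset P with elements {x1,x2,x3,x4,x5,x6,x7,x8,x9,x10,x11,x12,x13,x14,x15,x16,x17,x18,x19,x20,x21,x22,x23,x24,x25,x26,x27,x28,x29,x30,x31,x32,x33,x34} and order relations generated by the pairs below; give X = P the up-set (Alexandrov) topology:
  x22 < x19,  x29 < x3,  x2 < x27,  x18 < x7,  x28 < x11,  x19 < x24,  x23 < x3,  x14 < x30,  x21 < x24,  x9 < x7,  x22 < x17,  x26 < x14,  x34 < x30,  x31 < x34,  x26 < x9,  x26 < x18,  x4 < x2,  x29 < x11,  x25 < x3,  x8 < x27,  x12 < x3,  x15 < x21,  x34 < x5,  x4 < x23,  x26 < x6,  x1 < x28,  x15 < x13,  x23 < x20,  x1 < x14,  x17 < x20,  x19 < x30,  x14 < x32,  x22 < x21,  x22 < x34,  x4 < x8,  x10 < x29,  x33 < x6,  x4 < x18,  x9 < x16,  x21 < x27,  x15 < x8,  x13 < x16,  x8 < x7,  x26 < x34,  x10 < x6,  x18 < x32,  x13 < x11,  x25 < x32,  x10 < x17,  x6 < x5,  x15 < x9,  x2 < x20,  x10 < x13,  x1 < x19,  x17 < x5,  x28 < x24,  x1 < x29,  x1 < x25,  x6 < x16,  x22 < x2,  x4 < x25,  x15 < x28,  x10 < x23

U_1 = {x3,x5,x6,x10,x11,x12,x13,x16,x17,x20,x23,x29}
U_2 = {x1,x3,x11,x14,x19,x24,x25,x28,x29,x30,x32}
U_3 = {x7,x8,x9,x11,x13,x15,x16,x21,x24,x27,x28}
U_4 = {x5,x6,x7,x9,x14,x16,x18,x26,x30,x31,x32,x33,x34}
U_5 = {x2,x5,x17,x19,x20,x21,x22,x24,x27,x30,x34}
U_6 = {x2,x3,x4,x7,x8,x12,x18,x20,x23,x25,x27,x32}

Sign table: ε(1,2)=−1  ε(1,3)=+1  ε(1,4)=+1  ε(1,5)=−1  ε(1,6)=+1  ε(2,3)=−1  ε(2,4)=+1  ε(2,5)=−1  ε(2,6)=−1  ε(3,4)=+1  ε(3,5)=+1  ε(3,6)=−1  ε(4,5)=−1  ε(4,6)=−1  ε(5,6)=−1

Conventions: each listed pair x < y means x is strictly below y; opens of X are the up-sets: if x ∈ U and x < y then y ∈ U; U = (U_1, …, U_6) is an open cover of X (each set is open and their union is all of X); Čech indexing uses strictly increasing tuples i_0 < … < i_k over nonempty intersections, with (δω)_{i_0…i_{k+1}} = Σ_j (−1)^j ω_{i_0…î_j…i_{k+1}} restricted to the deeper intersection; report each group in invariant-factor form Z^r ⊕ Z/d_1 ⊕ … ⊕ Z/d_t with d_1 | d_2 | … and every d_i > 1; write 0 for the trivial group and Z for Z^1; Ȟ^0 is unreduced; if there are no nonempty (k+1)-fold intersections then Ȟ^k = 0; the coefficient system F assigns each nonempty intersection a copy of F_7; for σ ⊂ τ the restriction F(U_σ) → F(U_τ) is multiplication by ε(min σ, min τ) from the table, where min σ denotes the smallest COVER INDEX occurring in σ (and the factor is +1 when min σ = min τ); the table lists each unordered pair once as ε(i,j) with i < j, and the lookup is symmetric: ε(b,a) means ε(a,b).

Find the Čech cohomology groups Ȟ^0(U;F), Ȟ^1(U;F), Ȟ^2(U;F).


nerve of the cover:
  U12={x3,x11,x29} U13={x11,x13,x16} U14={x5,x6,x16} U15={x5,x17,x20} U16={x3,x12,x20,x23} U23={x11,x24,x28} U24={x14,x30,x32} U25={x19,x24,x30} U26={x3,x25,x32} U34={x7,x9,x16} U35={x21,x24,x27} U36={x7,x8,x27} U45={x5,x30,x34} U46={x7,x18,x32} U56={x2,x20,x27}
  U123={x11} U126={x3} U134={x16} U145={x5} U156={x20} U235={x24} U245={x30} U246={x32} U346={x7} U356={x27}
C dims 6,15,10; δ0: rk_F7 6; δ1: rk_F7 9
Ȟ^0 = (6 − 6) − 0 = 0, so Ȟ^0 ≅ 0
Ȟ^1 = (15 − 9) − 6 = 0, so Ȟ^1 ≅ 0
Ȟ^2 = (10 − 0) − 9 = 1, so Ȟ^2 ≅ Z/7

Ȟ^0 = 0,  Ȟ^1 = 0,  Ȟ^2 = Z/7


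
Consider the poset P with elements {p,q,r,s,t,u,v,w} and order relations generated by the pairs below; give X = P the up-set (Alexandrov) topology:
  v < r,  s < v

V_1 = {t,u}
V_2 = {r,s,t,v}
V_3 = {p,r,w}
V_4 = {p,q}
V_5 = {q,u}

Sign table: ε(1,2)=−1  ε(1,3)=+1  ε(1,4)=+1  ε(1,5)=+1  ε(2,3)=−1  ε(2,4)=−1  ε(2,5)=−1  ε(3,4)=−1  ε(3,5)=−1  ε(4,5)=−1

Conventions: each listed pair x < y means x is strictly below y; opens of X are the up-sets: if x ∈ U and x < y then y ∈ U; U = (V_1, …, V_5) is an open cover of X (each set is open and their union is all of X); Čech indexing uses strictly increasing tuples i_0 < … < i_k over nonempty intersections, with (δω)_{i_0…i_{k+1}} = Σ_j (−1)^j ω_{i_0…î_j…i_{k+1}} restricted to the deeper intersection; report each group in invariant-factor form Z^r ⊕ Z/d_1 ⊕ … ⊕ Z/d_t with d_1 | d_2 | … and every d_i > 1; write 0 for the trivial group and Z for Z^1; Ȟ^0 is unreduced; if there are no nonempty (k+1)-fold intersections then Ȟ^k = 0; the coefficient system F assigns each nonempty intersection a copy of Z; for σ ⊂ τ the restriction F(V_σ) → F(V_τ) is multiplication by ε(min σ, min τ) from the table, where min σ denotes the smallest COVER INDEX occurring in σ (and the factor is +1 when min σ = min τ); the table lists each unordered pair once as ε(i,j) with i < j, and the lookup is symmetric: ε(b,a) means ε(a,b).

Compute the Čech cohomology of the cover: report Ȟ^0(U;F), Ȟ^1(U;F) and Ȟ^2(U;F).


intersection data:
  V12={t} V15={u} V23={r} V34={p} V45={q}
C dims 5,5; δ0: rk 4, SNF 1^4
Ȟ^0 = (5 − 4) − 0 = 1, so Ȟ^0 ≅ Z
Ȟ^1 = (5 − 0) − 4 = 1, so Ȟ^1 ≅ Z
Ȟ^2 = (0 − 0) − 0 = 0, so Ȟ^2 ≅ 0

Ȟ^0(U;F) ≅ Z,  Ȟ^1(U;F) ≅ Z,  Ȟ^2(U;F) ≅ 0


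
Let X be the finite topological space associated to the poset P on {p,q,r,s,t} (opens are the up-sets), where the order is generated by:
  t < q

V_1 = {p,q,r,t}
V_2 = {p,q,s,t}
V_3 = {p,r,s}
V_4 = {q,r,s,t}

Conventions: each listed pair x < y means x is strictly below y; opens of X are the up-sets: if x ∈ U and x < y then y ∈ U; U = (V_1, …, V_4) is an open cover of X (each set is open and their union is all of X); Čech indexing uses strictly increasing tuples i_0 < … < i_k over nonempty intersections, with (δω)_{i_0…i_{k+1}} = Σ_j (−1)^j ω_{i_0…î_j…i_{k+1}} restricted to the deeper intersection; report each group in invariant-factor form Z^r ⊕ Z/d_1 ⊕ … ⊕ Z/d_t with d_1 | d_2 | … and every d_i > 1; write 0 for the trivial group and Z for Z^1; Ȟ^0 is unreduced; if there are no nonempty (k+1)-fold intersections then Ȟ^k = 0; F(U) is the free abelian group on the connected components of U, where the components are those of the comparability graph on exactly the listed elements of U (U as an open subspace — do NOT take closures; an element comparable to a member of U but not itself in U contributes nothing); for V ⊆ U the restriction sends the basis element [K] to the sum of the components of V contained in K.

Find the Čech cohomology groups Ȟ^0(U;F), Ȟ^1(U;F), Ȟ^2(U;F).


Ȟ^0 ≅ Z^4, Ȟ^1 ≅ 0, Ȟ^2 ≅ 0

nonempty intersections:
  V12={p,q,t} V13={p,r} V14={q,r,t} V23={p,s} V24={q,s,t} V34={r,s}
  V123={p} V124={q,t} V134={r} V234={s}
components per intersection:
  V1: {p} {q,t} {r}
  V2: {p} {q,t} {s}
  V3: {p} {r} {s}
  V4: {q,t} {r} {s}
  V12: {p} {q,t}
  V13: {p} {r}
  V14: {q,t} {r}
  V23: {p} {s}
  V24: {q,t} {s}
  V34: {r} {s}
  V123: {p}
  V124: {q,t}
  V134: {r}
  V234: {s}
C dims 12,12,4; δ0: rk 8, SNF 1^8; δ1: rk 4, SNF 1^4
Ȟ^0: (12−8)−0=4 ⇒ Z^4
Ȟ^1: (12−4)−8=0 ⇒ 0
Ȟ^2: (4−0)−4=0 ⇒ 0


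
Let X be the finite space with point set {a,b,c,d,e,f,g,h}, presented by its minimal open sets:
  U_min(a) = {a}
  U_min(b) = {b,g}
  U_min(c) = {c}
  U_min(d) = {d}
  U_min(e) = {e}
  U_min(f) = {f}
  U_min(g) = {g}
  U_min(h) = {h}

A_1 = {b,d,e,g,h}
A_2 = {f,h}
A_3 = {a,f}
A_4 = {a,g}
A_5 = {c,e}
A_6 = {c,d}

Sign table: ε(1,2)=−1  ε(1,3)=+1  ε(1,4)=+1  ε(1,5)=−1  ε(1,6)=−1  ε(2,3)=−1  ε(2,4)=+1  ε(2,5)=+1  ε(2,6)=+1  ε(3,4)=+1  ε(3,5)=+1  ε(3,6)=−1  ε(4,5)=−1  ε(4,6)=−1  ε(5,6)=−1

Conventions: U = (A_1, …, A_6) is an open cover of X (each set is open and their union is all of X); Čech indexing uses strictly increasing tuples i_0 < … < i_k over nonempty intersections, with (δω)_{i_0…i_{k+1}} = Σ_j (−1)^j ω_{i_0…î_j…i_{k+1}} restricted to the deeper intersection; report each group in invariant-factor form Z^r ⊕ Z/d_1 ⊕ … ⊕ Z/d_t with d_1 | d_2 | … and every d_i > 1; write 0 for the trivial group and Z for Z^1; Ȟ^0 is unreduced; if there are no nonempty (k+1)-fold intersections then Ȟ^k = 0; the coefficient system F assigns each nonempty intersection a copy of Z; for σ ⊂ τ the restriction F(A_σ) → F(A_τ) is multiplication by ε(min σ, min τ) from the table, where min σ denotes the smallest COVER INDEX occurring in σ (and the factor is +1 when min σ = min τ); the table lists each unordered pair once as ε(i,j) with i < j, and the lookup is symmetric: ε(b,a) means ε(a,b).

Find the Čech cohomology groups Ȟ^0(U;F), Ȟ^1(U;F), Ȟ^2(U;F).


nonempty overlaps:
  A12={h} A14={g} A15={e} A16={d} A23={f} A34={a} A56={c}
C dims 6,7; δ0: rk 6, SNF 1^5·2
degree 0: 6−6−0 = 0 → Ȟ^0 ≅ 0
degree 1: 7−0−6 = 1 plus torsion [2] → Ȟ^1 ≅ Z ⊕ Z/2
degree 2: 0−0−0 = 0 → Ȟ^2 ≅ 0

Ȟ^0 = 0,  Ȟ^1 = Z ⊕ Z/2,  Ȟ^2 = 0


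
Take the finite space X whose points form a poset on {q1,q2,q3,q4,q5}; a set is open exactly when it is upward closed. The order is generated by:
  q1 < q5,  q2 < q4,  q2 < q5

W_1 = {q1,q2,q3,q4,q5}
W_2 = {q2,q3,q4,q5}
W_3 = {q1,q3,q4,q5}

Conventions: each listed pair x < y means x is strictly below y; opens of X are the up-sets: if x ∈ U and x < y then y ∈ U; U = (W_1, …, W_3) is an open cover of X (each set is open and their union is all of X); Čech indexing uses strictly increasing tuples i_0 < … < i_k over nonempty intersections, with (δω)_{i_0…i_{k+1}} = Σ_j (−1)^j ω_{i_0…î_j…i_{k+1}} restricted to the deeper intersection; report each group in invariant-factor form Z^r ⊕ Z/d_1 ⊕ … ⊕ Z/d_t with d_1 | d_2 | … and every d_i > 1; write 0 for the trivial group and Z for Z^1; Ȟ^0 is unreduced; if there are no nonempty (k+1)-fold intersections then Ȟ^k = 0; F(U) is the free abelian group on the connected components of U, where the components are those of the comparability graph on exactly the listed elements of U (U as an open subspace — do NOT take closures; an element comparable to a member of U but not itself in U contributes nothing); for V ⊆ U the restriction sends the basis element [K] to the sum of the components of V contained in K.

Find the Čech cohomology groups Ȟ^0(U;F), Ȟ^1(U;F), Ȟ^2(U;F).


nerve simplices:
  W12={q2,q3,q4,q5} W13={q1,q3,q4,q5} W23={q3,q4,q5}
  W123={q3,q4,q5}
components per intersection:
  W1: {q1,q2,q4,q5} {q3}
  W2: {q2,q4,q5} {q3}
  W3: {q1,q5} {q3} {q4}
  W12: {q2,q4,q5} {q3}
  W13: {q1,q5} {q3} {q4}
  W23: {q3} {q4} {q5}
  W123: {q3} {q4} {q5}
C dims 7,8,3; δ0: rk 5, SNF 1^5; δ1: rk 3, SNF 1^3
degree 0: 7−5−0 = 2 → Ȟ^0 ≅ Z^2
degree 1: 8−3−5 = 0 → Ȟ^1 ≅ 0
degree 2: 3−0−3 = 0 → Ȟ^2 ≅ 0

Ȟ^0 ≅ Z^2, Ȟ^1 ≅ 0, Ȟ^2 ≅ 0


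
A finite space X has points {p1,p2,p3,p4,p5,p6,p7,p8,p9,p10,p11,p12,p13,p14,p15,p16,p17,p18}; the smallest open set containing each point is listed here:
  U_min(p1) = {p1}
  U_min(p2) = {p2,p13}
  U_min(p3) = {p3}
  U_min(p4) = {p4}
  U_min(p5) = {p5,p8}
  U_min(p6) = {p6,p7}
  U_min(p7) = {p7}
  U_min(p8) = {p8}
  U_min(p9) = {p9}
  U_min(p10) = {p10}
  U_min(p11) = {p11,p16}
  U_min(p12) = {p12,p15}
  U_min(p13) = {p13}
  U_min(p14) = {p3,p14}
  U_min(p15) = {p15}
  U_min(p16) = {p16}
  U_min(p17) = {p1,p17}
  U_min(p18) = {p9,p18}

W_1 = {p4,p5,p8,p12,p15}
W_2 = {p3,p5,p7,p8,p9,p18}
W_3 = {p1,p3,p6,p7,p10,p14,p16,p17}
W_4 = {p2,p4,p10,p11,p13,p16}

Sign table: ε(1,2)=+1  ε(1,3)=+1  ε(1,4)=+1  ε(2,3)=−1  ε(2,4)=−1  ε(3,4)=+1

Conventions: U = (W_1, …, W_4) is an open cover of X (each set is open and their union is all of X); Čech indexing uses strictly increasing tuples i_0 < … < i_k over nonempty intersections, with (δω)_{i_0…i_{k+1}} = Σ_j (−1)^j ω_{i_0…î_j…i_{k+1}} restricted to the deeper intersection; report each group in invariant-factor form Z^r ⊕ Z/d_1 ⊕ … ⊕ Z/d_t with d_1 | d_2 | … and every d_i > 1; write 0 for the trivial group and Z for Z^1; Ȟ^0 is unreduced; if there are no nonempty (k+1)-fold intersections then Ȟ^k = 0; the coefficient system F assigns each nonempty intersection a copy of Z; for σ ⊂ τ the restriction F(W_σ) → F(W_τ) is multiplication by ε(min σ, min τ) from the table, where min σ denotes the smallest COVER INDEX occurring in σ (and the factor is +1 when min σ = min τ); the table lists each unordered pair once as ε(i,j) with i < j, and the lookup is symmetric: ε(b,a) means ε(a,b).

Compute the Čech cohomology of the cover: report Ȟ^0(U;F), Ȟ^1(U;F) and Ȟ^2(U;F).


Ȟ^0(U;F) ≅ 0, Ȟ^1(U;F) ≅ Z/2 and Ȟ^2(U;F) ≅ 0

nonempty overlaps:
  W12={p5,p8} W14={p4} W23={p3,p7} W34={p10,p16}
C dims 4,4; δ0: rk 4, SNF 1^3·2
degree 0: 4−4−0 = 0 → Ȟ^0 ≅ 0
degree 1: 4−0−4 = 0 plus torsion [2] → Ȟ^1 ≅ Z/2
degree 2: 0−0−0 = 0 → Ȟ^2 ≅ 0


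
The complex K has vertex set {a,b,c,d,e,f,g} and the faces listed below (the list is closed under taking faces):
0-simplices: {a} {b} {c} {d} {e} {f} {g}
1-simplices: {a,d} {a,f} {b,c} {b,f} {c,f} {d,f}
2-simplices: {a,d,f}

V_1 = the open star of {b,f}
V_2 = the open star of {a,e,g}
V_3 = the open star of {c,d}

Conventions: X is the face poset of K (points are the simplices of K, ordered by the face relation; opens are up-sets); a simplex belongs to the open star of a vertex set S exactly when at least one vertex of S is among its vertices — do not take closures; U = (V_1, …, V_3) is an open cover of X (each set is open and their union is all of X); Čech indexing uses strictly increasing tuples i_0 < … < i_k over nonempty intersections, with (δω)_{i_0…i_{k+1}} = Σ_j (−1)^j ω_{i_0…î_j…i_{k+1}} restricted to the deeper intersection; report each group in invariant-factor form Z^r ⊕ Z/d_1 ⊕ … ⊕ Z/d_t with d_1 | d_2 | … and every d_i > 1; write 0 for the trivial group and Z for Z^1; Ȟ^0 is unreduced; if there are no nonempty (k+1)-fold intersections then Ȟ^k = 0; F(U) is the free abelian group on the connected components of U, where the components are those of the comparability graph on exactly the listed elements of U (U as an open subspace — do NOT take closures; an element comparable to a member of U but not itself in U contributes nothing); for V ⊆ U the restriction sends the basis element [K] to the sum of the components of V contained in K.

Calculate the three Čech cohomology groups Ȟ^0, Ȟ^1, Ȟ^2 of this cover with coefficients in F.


nonempty intersections:
  V1={{b},{f},{a,f},{b,c},{b,f},{c,f},{d,f},{a,d,f}} V2={{a},{e},{g},{a,d},{a,f},{a,d,f}} V3={{c},{d},{a,d},{b,c},{c,f},{d,f},{a,d,f}}
  V12={{a,f},{a,d,f}} V13={{b,c},{c,f},{d,f},{a,d,f}} V23={{a,d},{a,d,f}}
  V123={{a,d,f}}
components per intersection:
  V1: {{b},{f},{a,f},{b,c},{b,f},{c,f},{d,f},{a,d,f}}
  V2: {{a},{a,d},{a,f},{a,d,f}} {{e}} {{g}}
  V3: {{c},{b,c},{c,f}} {{d},{a,d},{d,f},{a,d,f}}
  V12: {{a,f},{a,d,f}}
  V13: {{b,c}} {{c,f}} {{d,f},{a,d,f}}
  V23: {{a,d},{a,d,f}}
  V123: {{a,d,f}}
C dims 6,5,1; δ0: rk 3, SNF 1^3; δ1: rk 1, SNF 1^1
Ȟ^0: (6−3)−0=3 ⇒ Z^3
Ȟ^1: (5−1)−3=1 ⇒ Z
Ȟ^2: (1−0)−1=0 ⇒ 0

Ȟ^0(U;F) ≅ Z^3, Ȟ^1(U;F) ≅ Z and Ȟ^2(U;F) ≅ 0


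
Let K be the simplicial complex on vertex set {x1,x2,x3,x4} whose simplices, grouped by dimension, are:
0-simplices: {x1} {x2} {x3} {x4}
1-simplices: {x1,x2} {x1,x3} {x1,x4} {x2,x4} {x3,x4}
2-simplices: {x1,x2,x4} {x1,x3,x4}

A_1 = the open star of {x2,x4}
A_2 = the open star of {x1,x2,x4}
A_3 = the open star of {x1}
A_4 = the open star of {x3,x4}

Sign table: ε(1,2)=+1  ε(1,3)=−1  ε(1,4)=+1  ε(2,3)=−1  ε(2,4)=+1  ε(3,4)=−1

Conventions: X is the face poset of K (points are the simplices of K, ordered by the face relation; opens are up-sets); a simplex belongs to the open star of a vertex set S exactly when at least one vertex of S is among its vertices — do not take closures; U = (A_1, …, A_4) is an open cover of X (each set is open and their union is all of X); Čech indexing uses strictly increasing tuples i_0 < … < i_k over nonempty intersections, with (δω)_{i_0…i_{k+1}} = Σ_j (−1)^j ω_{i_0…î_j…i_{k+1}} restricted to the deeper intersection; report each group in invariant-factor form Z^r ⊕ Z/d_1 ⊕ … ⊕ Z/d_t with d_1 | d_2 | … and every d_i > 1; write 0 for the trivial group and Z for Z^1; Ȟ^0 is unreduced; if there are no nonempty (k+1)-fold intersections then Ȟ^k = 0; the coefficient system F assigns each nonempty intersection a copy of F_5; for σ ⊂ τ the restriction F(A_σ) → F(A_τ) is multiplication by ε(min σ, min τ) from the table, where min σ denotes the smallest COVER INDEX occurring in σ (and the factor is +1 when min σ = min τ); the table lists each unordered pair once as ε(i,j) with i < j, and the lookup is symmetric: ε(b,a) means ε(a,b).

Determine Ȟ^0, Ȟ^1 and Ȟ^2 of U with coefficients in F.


nonempty overlaps:
  A1={{x2},{x4},{x1,x2},{x1,x4},{x2,x4},{x3,x4},{x1,x2,x4},{x1,x3,x4}} A2={{x1},{x2},{x4},{x1,x2},{x1,x3},{x1,x4},{x2,x4},{x3,x4},{x1,x2,x4},{x1,x3,x4}} A3={{x1},{x1,x2},{x1,x3},{x1,x4},{x1,x2,x4},{x1,x3,x4}} A4={{x3},{x4},{x1,x3},{x1,x4},{x2,x4},{x3,x4},{x1,x2,x4},{x1,x3,x4}}
  A12={{x2},{x4},{x1,x2},{x1,x4},{x2,x4},{x3,x4},{x1,x2,x4},{x1,x3,x4}} A13={{x1,x2},{x1,x4},{x1,x2,x4},{x1,x3,x4}} A14={{x4},{x1,x4},{x2,x4},{x3,x4},{x1,x2,x4},{x1,x3,x4}} A23={{x1},{x1,x2},{x1,x3},{x1,x4},{x1,x2,x4},{x1,x3,x4}} A24={{x4},{x1,x3},{x1,x4},{x2,x4},{x3,x4},{x1,x2,x4},{x1,x3,x4}} A34={{x1,x3},{x1,x4},{x1,x2,x4},{x1,x3,x4}}
  A123={{x1,x2},{x1,x4},{x1,x2,x4},{x1,x3,x4}} A124={{x4},{x1,x4},{x2,x4},{x3,x4},{x1,x2,x4},{x1,x3,x4}} A134={{x1,x4},{x1,x2,x4},{x1,x3,x4}} A234={{x1,x3},{x1,x4},{x1,x2,x4},{x1,x3,x4}}
  A1234={{x1,x4},{x1,x2,x4},{x1,x3,x4}}
C dims 4,6,4,1; δ0: rk_F5 3; δ1: rk_F5 3; δ2: rk_F5 1
degree 0: 4−3−0 = 1 → Ȟ^0 ≅ Z/5
degree 1: 6−3−3 = 0 → Ȟ^1 ≅ 0
degree 2: 4−1−3 = 0 → Ȟ^2 ≅ 0

Ȟ^0(U;F) ≅ Z/5, Ȟ^1(U;F) ≅ 0, Ȟ^2(U;F) ≅ 0


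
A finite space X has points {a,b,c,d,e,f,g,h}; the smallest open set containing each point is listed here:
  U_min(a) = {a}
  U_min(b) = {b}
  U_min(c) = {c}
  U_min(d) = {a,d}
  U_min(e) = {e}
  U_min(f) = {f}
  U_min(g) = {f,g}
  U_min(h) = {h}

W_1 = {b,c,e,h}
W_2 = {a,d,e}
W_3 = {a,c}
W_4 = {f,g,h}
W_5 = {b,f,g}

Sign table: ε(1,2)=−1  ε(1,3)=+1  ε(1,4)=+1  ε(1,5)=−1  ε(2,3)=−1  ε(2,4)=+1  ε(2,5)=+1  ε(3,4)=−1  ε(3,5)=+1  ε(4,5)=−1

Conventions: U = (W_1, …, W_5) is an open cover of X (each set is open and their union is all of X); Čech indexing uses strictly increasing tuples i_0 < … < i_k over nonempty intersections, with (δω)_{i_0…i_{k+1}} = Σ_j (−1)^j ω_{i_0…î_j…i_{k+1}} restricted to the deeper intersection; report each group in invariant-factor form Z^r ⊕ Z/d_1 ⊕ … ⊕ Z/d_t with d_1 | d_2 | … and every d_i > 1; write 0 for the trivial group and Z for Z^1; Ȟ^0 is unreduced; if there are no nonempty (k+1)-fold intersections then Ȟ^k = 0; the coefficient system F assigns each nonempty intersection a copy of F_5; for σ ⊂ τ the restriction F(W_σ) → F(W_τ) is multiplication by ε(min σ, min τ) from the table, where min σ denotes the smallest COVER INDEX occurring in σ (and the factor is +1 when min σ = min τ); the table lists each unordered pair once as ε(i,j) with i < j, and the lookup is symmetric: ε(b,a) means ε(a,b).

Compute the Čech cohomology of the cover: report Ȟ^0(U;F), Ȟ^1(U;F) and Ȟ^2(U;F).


intersection data:
  W12={e} W13={c} W14={h} W15={b} W23={a} W45={f,g}
C dims 5,6; δ0: rk_F5 4
Ȟ^0 = (5 − 4) − 0 = 1, so Ȟ^0 ≅ Z/5
Ȟ^1 = (6 − 0) − 4 = 2, so Ȟ^1 ≅ Z/5 ⊕ Z/5
Ȟ^2 = (0 − 0) − 0 = 0, so Ȟ^2 ≅ 0

Ȟ^0 ≅ Z/5; Ȟ^1 ≅ Z/5 ⊕ Z/5; Ȟ^2 ≅ 0


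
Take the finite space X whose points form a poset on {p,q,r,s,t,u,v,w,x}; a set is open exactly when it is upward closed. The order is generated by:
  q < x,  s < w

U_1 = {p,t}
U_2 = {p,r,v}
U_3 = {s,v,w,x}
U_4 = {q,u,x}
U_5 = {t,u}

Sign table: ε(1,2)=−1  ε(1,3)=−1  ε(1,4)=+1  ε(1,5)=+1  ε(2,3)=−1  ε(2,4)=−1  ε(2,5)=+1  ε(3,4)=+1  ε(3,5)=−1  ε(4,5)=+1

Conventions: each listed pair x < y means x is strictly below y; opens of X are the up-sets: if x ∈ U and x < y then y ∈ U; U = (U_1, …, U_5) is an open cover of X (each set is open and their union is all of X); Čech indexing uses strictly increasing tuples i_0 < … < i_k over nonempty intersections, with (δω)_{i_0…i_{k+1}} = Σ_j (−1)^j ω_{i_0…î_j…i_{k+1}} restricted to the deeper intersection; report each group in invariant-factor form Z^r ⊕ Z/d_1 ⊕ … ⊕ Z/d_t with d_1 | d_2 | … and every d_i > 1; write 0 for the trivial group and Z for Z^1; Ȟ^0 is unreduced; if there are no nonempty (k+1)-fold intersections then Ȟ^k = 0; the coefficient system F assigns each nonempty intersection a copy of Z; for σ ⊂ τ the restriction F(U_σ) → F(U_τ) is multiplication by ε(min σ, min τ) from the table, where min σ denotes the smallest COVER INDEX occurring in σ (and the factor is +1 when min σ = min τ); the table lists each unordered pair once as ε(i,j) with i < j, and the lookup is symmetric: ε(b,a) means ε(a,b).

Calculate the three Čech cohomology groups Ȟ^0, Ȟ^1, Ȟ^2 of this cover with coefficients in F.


Ȟ^0 ≅ Z, Ȟ^1 ≅ Z and Ȟ^2 ≅ 0

intersection data:
  U12={p} U15={t} U23={v} U34={x} U45={u}
C dims 5,5; δ0: rk 4, SNF 1^4
Ȟ^0 = (5 − 4) − 0 = 1, so Ȟ^0 ≅ Z
Ȟ^1 = (5 − 0) − 4 = 1, so Ȟ^1 ≅ Z
Ȟ^2 = (0 − 0) − 0 = 0, so Ȟ^2 ≅ 0


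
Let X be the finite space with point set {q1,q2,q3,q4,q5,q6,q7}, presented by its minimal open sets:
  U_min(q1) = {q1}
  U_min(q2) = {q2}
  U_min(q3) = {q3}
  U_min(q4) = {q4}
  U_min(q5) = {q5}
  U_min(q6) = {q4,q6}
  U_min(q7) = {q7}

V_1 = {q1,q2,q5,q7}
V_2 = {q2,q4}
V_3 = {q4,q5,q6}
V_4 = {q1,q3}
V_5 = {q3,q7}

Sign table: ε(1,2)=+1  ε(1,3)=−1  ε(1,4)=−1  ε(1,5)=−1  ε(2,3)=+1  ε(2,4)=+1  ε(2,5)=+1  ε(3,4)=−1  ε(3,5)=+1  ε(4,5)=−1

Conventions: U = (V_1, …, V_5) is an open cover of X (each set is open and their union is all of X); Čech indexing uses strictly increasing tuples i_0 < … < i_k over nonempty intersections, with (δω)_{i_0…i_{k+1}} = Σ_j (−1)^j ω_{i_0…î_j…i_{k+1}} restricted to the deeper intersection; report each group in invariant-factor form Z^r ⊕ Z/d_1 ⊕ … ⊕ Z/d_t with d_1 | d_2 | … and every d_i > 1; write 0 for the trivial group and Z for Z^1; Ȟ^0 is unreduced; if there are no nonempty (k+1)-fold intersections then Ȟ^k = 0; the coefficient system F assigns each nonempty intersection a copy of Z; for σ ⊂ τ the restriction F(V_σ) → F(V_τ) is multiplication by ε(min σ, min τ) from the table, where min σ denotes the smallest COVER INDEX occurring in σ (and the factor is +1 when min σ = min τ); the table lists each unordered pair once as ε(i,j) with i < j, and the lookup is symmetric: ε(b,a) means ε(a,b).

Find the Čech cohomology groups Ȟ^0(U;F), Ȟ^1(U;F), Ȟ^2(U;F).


Ȟ^0 ≅ 0,  Ȟ^1 ≅ Z ⊕ Z/2,  Ȟ^2 ≅ 0

nerve simplices:
  V12={q2} V13={q5} V14={q1} V15={q7} V23={q4} V45={q3}
C dims 5,6; δ0: rk 5, SNF 1^4·2
degree 0: 5−5−0 = 0 → Ȟ^0 ≅ 0
degree 1: 6−0−5 = 1 plus torsion [2] → Ȟ^1 ≅ Z ⊕ Z/2
degree 2: 0−0−0 = 0 → Ȟ^2 ≅ 0


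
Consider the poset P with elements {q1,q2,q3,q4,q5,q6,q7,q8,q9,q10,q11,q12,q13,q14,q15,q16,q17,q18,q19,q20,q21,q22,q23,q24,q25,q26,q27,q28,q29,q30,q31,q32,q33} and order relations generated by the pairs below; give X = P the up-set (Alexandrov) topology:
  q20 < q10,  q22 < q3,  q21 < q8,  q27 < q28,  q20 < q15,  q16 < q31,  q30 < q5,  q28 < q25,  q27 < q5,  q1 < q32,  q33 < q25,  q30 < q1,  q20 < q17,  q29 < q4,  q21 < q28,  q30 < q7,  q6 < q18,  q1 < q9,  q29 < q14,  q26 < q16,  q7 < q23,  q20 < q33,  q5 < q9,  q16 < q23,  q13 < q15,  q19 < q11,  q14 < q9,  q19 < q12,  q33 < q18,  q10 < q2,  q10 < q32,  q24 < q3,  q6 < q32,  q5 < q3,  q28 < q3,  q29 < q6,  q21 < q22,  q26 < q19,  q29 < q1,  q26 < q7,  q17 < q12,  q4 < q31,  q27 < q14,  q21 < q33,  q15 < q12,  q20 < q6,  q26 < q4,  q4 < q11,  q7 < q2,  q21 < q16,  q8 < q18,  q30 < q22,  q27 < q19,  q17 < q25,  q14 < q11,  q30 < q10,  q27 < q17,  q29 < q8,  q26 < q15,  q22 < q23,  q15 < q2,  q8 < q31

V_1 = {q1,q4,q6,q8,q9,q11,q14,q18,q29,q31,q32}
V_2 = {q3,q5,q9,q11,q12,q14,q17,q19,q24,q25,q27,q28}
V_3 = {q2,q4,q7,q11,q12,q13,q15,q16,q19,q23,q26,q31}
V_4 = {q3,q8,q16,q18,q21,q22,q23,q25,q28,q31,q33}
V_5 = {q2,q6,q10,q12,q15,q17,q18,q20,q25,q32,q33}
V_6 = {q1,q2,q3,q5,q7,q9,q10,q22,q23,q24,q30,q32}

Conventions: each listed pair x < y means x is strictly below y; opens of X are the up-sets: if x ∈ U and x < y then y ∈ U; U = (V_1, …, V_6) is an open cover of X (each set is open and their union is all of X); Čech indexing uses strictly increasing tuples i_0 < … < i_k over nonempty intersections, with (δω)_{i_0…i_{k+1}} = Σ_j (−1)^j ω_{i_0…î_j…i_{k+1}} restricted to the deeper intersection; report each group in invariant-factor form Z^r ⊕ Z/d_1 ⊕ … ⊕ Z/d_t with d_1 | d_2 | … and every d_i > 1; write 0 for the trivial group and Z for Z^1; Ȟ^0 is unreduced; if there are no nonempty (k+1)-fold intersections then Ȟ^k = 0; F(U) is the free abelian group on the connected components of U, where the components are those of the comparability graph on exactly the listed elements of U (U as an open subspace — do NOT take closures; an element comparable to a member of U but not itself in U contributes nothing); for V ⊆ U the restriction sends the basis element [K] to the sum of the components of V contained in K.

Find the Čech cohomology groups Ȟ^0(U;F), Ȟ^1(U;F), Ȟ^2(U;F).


Ȟ^0 = Z, Ȟ^1 = 0, Ȟ^2 = Z/2

cover nerve:
  V12={q9,q11,q14} V13={q4,q11,q31} V14={q8,q18,q31} V15={q6,q18,q32} V16={q1,q9,q32} V23={q11,q12,q19} V24={q3,q25,q28} V25={q12,q17,q25} V26={q3,q5,q9,q24} V34={q16,q23,q31} V35={q2,q12,q15} V36={q2,q7,q23} V45={q18,q25,q33} V46={q3,q22,q23} V56={q2,q10,q32}
  V123={q11} V126={q9} V134={q31} V145={q18} V156={q32} V235={q12} V245={q25} V246={q3} V346={q23} V356={q2}
components per intersection:
  V1: {q1,q4,q6,q8,q9,q11,q14,q18,q29,q31,q32}
  V2: {q3,q5,q9,q11,q12,q14,q17,q19,q24,q25,q27,q28}
  V3: {q2,q4,q7,q11,q12,q13,q15,q16,q19,q23,q26,q31}
  V4: {q3,q8,q16,q18,q21,q22,q23,q25,q28,q31,q33}
  V5: {q2,q6,q10,q12,q15,q17,q18,q20,q25,q32,q33}
  V6: {q1,q2,q3,q5,q7,q9,q10,q22,q23,q24,q30,q32}
  V12: {q9,q11,q14}
  V13: {q4,q11,q31}
  V14: {q8,q18,q31}
  V15: {q6,q18,q32}
  V16: {q1,q9,q32}
  V23: {q11,q12,q19}
  V24: {q3,q25,q28}
  V25: {q12,q17,q25}
  V26: {q3,q5,q9,q24}
  V34: {q16,q23,q31}
  V35: {q2,q12,q15}
  V36: {q2,q7,q23}
  V45: {q18,q25,q33}
  V46: {q3,q22,q23}
  V56: {q2,q10,q32}
  V123: {q11}
  V126: {q9}
  V134: {q31}
  V145: {q18}
  V156: {q32}
  V235: {q12}
  V245: {q25}
  V246: {q3}
  V346: {q23}
  V356: {q2}
C dims 6,15,10; δ0: rk 5, SNF 1^5; δ1: rk 10, SNF 1^9·2
Ȟ^0: (6−5)−0=1 ⇒ Z
Ȟ^1: (15−10)−5=0 ⇒ 0
Ȟ^2: (10−0)−10=0 plus torsion [2] ⇒ Z/2


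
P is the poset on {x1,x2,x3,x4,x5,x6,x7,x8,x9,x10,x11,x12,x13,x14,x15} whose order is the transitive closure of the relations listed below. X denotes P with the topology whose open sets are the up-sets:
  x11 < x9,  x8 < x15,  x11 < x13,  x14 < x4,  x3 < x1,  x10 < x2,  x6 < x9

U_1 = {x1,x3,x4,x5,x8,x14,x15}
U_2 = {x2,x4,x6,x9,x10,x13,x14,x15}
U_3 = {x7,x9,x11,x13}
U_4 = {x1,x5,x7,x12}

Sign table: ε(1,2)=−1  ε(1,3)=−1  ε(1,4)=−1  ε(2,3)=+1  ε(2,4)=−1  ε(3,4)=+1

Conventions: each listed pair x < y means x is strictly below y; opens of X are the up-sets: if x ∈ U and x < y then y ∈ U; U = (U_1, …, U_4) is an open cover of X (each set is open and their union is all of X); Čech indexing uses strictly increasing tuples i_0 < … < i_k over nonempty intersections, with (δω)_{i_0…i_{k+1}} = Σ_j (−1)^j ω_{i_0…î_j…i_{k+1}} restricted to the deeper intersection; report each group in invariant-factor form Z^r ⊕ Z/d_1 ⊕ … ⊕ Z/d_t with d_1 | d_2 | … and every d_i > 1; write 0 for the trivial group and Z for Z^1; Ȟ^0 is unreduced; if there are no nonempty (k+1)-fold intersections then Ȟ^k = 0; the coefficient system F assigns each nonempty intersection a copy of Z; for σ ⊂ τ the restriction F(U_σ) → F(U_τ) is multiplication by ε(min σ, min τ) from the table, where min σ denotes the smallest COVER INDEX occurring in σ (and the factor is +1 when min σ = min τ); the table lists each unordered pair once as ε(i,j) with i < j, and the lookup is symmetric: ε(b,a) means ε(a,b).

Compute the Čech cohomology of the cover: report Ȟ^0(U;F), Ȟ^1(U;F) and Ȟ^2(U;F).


nerve simplices:
  U12={x4,x14,x15} U14={x1,x5} U23={x9,x13} U34={x7}
C dims 4,4; δ0: rk 3, SNF 1^3
degree 0: 4−3−0 = 1 → Ȟ^0 ≅ Z
degree 1: 4−0−3 = 1 → Ȟ^1 ≅ Z
degree 2: 0−0−0 = 0 → Ȟ^2 ≅ 0

Ȟ^0 ≅ Z, Ȟ^1 ≅ Z and Ȟ^2 ≅ 0


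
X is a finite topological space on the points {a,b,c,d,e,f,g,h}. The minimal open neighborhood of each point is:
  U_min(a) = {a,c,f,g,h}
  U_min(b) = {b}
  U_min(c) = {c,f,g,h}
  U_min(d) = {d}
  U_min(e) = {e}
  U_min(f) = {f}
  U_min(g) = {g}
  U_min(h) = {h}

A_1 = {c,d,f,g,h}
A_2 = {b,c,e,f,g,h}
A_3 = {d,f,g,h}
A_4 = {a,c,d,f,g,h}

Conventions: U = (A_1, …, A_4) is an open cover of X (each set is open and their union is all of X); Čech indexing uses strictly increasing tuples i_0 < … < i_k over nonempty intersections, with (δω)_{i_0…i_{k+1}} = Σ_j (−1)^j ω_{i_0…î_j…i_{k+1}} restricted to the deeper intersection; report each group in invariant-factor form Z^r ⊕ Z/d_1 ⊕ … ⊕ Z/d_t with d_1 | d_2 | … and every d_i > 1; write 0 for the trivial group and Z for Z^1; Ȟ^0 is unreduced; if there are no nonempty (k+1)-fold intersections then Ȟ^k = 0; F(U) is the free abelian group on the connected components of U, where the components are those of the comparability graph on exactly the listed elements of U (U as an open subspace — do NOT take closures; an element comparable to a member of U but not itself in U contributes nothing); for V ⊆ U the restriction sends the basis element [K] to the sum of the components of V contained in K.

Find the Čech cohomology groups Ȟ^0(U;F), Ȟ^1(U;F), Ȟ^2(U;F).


Ȟ^0 = Z^4,  Ȟ^1 = 0,  Ȟ^2 = 0

nonempty overlaps:
  A12={c,f,g,h} A13={d,f,g,h} A14={c,d,f,g,h} A23={f,g,h} A24={c,f,g,h} A34={d,f,g,h}
  A123={f,g,h} A124={c,f,g,h} A134={d,f,g,h} A234={f,g,h}
  A1234={f,g,h}
components per intersection:
  A1: {c,f,g,h} {d}
  A2: {b} {c,f,g,h} {e}
  A3: {d} {f} {g} {h}
  A4: {a,c,f,g,h} {d}
  A12: {c,f,g,h}
  A13: {d} {f} {g} {h}
  A14: {c,f,g,h} {d}
  A23: {f} {g} {h}
  A24: {c,f,g,h}
  A34: {d} {f} {g} {h}
  A123: {f} {g} {h}
  A124: {c,f,g,h}
  A134: {d} {f} {g} {h}
  A234: {f} {g} {h}
  A1234: {f} {g} {h}
C dims 11,15,11,3; δ0: rk 7, SNF 1^7; δ1: rk 8, SNF 1^8; δ2: rk 3, SNF 1^3
degree 0: 11−7−0 = 4 → Ȟ^0 ≅ Z^4
degree 1: 15−8−7 = 0 → Ȟ^1 ≅ 0
degree 2: 11−3−8 = 0 → Ȟ^2 ≅ 0


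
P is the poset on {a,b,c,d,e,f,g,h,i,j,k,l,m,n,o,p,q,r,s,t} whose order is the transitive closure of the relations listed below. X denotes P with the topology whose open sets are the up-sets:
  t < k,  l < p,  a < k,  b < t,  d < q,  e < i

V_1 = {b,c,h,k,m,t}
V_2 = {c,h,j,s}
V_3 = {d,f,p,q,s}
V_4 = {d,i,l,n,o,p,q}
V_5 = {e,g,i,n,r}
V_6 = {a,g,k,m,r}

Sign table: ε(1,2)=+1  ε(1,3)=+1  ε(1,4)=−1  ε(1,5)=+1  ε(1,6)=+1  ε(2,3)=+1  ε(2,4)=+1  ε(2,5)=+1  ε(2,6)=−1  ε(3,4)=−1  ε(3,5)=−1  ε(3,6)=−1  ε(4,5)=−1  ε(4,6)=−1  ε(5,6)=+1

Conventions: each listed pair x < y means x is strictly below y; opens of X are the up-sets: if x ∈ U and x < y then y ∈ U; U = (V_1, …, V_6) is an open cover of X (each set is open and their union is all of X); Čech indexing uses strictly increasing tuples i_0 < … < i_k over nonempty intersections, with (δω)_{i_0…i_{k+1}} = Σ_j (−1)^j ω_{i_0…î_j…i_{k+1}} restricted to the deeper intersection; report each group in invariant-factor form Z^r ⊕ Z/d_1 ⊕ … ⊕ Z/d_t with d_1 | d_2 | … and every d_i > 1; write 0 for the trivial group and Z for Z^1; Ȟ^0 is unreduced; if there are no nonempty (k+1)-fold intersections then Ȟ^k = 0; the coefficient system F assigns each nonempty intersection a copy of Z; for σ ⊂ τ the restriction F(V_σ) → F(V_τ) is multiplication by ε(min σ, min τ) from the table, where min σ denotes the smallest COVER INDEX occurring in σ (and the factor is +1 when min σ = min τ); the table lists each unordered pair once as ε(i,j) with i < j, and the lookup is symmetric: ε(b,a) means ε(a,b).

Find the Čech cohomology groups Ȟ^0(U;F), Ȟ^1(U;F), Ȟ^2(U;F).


Ȟ^0 = Z, Ȟ^1 = Z and Ȟ^2 = 0

nonempty overlaps:
  V12={c,h} V16={k,m} V23={s} V34={d,p,q} V45={i,n} V56={g,r}
C dims 6,6; δ0: rk 5, SNF 1^5
degree 0: 6−5−0 = 1 → Ȟ^0 ≅ Z
degree 1: 6−0−5 = 1 → Ȟ^1 ≅ Z
degree 2: 0−0−0 = 0 → Ȟ^2 ≅ 0


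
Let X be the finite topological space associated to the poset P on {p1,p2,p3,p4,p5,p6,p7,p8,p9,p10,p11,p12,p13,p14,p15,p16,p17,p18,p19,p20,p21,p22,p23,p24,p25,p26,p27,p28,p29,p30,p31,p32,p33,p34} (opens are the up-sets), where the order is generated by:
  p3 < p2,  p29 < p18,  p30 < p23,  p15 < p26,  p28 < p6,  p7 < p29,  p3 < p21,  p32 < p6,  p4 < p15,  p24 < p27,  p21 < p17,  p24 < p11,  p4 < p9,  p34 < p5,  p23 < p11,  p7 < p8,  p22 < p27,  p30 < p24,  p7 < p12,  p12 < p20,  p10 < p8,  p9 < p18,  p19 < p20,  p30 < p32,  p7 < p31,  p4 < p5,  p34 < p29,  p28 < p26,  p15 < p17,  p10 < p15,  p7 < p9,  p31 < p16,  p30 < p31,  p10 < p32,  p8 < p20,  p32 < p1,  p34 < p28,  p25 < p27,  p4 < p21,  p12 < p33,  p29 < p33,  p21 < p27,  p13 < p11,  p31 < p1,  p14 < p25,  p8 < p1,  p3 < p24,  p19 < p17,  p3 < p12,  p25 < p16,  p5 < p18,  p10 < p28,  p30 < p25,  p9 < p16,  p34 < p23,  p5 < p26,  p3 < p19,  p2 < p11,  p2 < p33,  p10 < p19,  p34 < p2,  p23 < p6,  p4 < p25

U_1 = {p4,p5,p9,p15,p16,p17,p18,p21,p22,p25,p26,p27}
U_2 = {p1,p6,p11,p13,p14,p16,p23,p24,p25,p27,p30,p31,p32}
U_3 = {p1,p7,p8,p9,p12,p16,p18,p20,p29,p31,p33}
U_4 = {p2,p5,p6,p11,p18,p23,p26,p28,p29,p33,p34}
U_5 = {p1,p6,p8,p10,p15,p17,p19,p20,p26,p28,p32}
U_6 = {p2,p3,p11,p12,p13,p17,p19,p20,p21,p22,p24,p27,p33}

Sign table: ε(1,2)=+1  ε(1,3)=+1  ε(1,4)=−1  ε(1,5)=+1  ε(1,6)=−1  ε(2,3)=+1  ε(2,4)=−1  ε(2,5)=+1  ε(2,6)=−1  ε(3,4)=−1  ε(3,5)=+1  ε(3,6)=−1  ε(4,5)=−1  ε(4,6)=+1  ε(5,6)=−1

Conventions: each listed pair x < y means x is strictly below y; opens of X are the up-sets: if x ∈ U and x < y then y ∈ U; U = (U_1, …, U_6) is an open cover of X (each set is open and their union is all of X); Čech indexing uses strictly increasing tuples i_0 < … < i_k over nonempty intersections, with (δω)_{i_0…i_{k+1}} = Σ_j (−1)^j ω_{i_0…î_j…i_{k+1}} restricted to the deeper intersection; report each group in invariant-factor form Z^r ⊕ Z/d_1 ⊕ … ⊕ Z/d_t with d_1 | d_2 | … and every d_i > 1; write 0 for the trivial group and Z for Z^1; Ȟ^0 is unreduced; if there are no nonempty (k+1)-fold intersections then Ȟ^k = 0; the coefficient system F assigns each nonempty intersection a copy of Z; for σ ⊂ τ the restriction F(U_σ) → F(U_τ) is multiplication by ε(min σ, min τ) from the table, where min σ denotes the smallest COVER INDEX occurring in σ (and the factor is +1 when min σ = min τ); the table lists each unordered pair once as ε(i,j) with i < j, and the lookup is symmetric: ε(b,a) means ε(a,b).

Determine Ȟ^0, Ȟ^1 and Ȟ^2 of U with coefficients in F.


Ȟ^0(U;F) ≅ Z, Ȟ^1(U;F) ≅ 0 and Ȟ^2(U;F) ≅ Z/2

nerve simplices:
  U12={p16,p25,p27} U13={p9,p16,p18} U14={p5,p18,p26} U15={p15,p17,p26} U16={p17,p21,p22,p27} U23={p1,p16,p31} U24={p6,p11,p23} U25={p1,p6,p32} U26={p11,p13,p24,p27} U34={p18,p29,p33} U35={p1,p8,p20} U36={p12,p20,p33} U45={p6,p26,p28} U46={p2,p11,p33} U56={p17,p19,p20}
  U123={p16} U126={p27} U134={p18} U145={p26} U156={p17} U235={p1} U245={p6} U246={p11} U346={p33} U356={p20}
C dims 6,15,10; δ0: rk 5, SNF 1^5; δ1: rk 10, SNF 1^9·2
degree 0: 6−5−0 = 1 → Ȟ^0 ≅ Z
degree 1: 15−10−5 = 0 → Ȟ^1 ≅ 0
degree 2: 10−0−10 = 0 plus torsion [2] → Ȟ^2 ≅ Z/2


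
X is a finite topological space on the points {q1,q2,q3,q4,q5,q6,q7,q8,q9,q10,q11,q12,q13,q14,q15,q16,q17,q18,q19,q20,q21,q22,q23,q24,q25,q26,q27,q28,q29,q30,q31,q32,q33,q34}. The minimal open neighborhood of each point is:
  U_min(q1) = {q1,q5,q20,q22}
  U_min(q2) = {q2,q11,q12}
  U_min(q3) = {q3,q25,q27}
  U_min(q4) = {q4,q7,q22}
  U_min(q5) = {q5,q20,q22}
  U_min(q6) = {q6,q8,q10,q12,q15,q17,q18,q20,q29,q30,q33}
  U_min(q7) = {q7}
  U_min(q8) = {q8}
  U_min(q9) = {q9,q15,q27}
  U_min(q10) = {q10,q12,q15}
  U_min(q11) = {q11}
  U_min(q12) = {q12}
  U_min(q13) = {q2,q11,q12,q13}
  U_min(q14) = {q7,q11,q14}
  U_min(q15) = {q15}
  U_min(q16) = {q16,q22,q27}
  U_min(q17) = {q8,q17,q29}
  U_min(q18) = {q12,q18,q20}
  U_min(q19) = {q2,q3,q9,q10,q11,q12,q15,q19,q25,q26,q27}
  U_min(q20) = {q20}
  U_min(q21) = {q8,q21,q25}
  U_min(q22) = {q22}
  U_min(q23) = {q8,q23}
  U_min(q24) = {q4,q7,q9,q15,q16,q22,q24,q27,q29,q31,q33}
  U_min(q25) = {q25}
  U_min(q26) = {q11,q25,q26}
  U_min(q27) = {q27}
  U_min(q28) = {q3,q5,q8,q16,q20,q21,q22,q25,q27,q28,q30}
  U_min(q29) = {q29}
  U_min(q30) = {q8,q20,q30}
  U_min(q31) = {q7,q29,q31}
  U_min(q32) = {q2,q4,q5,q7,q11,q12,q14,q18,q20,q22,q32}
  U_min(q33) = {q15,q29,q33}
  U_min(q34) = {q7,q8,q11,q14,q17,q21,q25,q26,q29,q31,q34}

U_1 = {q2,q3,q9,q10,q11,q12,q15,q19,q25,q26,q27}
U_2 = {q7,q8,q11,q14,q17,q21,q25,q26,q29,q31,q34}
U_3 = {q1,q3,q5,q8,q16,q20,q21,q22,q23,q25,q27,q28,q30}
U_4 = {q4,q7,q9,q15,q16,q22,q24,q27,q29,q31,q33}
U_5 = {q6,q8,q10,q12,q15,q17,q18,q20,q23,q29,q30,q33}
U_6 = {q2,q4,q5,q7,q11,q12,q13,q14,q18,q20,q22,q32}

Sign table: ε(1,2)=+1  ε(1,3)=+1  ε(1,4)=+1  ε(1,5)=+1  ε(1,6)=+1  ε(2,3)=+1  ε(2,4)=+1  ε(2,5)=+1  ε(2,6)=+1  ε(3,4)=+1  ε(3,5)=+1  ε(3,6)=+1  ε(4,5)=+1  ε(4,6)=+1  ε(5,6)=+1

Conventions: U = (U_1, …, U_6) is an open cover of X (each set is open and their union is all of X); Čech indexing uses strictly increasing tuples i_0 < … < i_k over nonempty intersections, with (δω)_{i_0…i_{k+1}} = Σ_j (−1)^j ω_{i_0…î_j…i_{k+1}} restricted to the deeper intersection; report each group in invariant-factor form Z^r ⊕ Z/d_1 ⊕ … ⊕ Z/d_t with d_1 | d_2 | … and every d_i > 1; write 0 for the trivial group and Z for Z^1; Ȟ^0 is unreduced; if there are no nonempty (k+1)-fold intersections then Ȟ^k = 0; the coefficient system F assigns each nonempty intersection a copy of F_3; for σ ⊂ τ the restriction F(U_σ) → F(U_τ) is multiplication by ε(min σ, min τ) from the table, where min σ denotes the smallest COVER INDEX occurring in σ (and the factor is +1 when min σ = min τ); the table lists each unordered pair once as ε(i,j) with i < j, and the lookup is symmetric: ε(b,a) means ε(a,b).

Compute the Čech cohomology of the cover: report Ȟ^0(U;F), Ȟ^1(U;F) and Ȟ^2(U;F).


nerve simplices:
  U12={q11,q25,q26} U13={q3,q25,q27} U14={q9,q15,q27} U15={q10,q12,q15} U16={q2,q11,q12} U23={q8,q21,q25} U24={q7,q29,q31} U25={q8,q17,q29} U26={q7,q11,q14} U34={q16,q22,q27} U35={q8,q20,q23,q30} U36={q5,q20,q22} U45={q15,q29,q33} U46={q4,q7,q22} U56={q12,q18,q20}
  U123={q25} U126={q11} U134={q27} U145={q15} U156={q12} U235={q8} U245={q29} U246={q7} U346={q22} U356={q20}
C dims 6,15,10; δ0: rk_F3 5; δ1: rk_F3 10
degree 0: 6−5−0 = 1 → Ȟ^0 ≅ Z/3
degree 1: 15−10−5 = 0 → Ȟ^1 ≅ 0
degree 2: 10−0−10 = 0 → Ȟ^2 ≅ 0

Ȟ^0 = Z/3, Ȟ^1 = 0 and Ȟ^2 = 0


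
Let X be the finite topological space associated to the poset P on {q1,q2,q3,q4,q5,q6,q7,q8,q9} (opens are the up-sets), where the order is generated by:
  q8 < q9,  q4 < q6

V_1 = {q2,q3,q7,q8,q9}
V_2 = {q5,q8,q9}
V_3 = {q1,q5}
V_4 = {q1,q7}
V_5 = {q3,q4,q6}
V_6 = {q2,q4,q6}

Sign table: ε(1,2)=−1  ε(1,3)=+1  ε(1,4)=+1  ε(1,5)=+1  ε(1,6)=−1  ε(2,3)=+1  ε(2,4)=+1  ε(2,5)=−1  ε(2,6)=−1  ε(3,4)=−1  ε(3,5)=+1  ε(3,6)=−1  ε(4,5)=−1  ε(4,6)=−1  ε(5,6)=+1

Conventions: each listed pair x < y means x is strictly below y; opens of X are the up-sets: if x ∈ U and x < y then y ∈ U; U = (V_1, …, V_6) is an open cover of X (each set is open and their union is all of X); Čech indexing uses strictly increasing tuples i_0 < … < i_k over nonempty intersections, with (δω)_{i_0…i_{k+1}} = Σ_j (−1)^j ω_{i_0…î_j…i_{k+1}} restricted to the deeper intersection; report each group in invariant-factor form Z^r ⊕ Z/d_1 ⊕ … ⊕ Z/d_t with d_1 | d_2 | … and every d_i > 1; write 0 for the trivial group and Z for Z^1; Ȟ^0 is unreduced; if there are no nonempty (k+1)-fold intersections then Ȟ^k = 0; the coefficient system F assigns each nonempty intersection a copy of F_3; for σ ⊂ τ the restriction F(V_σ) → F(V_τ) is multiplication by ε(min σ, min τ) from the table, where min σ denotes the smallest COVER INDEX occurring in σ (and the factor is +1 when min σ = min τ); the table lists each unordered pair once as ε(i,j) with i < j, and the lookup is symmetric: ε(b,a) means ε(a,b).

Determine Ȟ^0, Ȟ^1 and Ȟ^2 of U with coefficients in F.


intersection data:
  V12={q8,q9} V14={q7} V15={q3} V16={q2} V23={q5} V34={q1} V56={q4,q6}
C dims 6,7; δ0: rk_F3 6
Ȟ^0 = (6 − 6) − 0 = 0, so Ȟ^0 ≅ 0
Ȟ^1 = (7 − 0) − 6 = 1, so Ȟ^1 ≅ Z/3
Ȟ^2 = (0 − 0) − 0 = 0, so Ȟ^2 ≅ 0

Ȟ^0(U;F) ≅ 0; Ȟ^1(U;F) ≅ Z/3; Ȟ^2(U;F) ≅ 0
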